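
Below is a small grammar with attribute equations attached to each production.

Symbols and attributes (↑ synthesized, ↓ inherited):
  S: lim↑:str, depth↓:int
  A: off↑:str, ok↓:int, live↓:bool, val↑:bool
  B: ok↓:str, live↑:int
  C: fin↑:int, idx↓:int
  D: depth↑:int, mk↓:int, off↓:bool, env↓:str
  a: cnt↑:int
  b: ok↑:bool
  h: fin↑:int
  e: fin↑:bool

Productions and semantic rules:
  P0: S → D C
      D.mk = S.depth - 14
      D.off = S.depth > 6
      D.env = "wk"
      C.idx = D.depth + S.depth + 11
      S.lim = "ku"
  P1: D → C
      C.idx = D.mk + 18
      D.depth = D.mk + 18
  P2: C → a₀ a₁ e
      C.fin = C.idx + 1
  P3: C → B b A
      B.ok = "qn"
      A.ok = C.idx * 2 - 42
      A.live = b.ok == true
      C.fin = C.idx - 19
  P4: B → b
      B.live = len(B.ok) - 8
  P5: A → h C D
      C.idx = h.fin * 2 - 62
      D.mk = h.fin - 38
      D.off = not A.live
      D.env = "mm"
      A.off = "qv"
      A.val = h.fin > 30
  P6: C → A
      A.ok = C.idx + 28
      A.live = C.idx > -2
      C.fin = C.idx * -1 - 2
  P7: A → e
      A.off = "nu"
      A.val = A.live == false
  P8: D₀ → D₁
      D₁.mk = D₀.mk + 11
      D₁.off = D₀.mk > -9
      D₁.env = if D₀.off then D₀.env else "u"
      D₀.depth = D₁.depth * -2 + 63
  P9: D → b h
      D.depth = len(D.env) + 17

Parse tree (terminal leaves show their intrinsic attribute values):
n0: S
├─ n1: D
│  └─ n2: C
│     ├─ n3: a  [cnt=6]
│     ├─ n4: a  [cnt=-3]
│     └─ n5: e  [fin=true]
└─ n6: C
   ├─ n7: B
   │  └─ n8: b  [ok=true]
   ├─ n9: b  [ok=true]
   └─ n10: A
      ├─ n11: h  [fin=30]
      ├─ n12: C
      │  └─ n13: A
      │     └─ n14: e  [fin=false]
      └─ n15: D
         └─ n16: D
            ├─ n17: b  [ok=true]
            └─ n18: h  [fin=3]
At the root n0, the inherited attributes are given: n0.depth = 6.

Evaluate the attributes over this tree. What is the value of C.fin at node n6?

8

1. n0.depth = 6  [given at root]
2. n1.mk = -8  [S.depth - 14]
3. n1.off = false  [S.depth > 6]
4. n1.env = "wk"  ["wk"]
5. n2.idx = 10  [D.mk + 18]
6. n3.cnt = 6  [terminal]
7. n4.cnt = -3  [terminal]
8. n5.fin = true  [terminal]
9. n2.fin = 11  [C.idx + 1]
10. n1.depth = 10  [D.mk + 18]
11. n6.idx = 27  [D.depth + S.depth + 11]
12. n7.ok = "qn"  ["qn"]
13. n8.ok = true  [terminal]
14. n7.live = -6  [len(B.ok) - 8]
15. n9.ok = true  [terminal]
16. n10.ok = 12  [C.idx * 2 - 42]
17. n10.live = true  [b.ok == true]
18. n11.fin = 30  [terminal]
19. n12.idx = -2  [h.fin * 2 - 62]
20. n13.ok = 26  [C.idx + 28]
21. n13.live = false  [C.idx > -2]
22. n14.fin = false  [terminal]
23. n13.off = "nu"  ["nu"]
24. n13.val = true  [A.live == false]
25. n12.fin = 0  [C.idx * -1 - 2]
26. n15.mk = -8  [h.fin - 38]
27. n15.off = false  [not A.live]
28. n15.env = "mm"  ["mm"]
29. n16.mk = 3  [D₀.mk + 11]
30. n16.off = true  [D₀.mk > -9]
31. n16.env = "u"  [if D₀.off then D₀.env else "u"]
32. n17.ok = true  [terminal]
33. n18.fin = 3  [terminal]
34. n16.depth = 18  [len(D.env) + 17]
35. n15.depth = 27  [D₁.depth * -2 + 63]
36. n10.off = "qv"  ["qv"]
37. n10.val = false  [h.fin > 30]
38. n6.fin = 8  [C.idx - 19]
39. n0.lim = "ku"  ["ku"]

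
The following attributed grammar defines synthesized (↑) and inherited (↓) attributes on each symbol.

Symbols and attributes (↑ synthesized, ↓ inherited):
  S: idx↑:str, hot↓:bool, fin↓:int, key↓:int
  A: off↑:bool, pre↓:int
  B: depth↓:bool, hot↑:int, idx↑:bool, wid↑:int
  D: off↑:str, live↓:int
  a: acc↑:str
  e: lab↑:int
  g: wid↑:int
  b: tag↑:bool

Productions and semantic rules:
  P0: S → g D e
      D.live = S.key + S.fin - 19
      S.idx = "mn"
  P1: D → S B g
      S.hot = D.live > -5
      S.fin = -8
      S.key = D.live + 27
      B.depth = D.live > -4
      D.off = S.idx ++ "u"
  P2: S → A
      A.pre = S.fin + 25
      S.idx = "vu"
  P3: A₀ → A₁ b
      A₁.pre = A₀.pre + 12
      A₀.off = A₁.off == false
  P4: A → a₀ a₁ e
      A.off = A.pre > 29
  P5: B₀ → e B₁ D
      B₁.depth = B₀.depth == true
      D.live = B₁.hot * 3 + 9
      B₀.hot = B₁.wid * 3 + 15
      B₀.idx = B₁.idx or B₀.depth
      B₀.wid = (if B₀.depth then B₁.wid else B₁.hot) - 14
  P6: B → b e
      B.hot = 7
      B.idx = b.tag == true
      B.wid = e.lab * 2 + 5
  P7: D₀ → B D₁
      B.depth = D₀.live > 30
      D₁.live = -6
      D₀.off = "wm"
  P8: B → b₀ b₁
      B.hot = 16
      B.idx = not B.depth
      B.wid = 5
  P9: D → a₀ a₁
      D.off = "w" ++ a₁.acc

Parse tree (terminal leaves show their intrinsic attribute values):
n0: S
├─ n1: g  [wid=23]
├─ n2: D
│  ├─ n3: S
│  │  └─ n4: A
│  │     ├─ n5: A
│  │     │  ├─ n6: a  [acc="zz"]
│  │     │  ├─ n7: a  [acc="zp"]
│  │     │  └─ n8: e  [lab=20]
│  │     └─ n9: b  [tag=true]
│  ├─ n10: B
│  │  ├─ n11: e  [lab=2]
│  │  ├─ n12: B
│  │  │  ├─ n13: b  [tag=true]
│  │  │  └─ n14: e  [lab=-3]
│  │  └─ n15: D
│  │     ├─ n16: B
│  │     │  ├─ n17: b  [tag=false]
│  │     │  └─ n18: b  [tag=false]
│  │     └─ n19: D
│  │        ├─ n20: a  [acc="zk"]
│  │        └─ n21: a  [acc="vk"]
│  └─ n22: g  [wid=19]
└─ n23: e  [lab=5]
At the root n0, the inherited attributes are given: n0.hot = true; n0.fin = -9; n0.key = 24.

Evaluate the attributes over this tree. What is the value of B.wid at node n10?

1. n0.hot = true  [given at root]
2. n0.fin = -9  [given at root]
3. n0.key = 24  [given at root]
4. n1.wid = 23  [terminal]
5. n2.live = -4  [S.key + S.fin - 19]
6. n3.hot = true  [D.live > -5]
7. n3.fin = -8  [-8]
8. n3.key = 23  [D.live + 27]
9. n4.pre = 17  [S.fin + 25]
10. n5.pre = 29  [A₀.pre + 12]
11. n6.acc = "zz"  [terminal]
12. n7.acc = "zp"  [terminal]
13. n8.lab = 20  [terminal]
14. n5.off = false  [A.pre > 29]
15. n9.tag = true  [terminal]
16. n4.off = true  [A₁.off == false]
17. n3.idx = "vu"  ["vu"]
18. n10.depth = false  [D.live > -4]
19. n11.lab = 2  [terminal]
20. n12.depth = false  [B₀.depth == true]
21. n13.tag = true  [terminal]
22. n14.lab = -3  [terminal]
23. n12.hot = 7  [7]
24. n12.idx = true  [b.tag == true]
25. n12.wid = -1  [e.lab * 2 + 5]
26. n15.live = 30  [B₁.hot * 3 + 9]
27. n16.depth = false  [D₀.live > 30]
28. n17.tag = false  [terminal]
29. n18.tag = false  [terminal]
30. n16.hot = 16  [16]
31. n16.idx = true  [not B.depth]
32. n16.wid = 5  [5]
33. n19.live = -6  [-6]
34. n20.acc = "zk"  [terminal]
35. n21.acc = "vk"  [terminal]
36. n19.off = "wvk"  ["w" ++ a₁.acc]
37. n15.off = "wm"  ["wm"]
38. n10.hot = 12  [B₁.wid * 3 + 15]
39. n10.idx = true  [B₁.idx or B₀.depth]
40. n10.wid = -7  [(if B₀.depth then B₁.wid else B₁.hot) - 14]
41. n22.wid = 19  [terminal]
42. n2.off = "vuu"  [S.idx ++ "u"]
43. n23.lab = 5  [terminal]
44. n0.idx = "mn"  ["mn"]

-7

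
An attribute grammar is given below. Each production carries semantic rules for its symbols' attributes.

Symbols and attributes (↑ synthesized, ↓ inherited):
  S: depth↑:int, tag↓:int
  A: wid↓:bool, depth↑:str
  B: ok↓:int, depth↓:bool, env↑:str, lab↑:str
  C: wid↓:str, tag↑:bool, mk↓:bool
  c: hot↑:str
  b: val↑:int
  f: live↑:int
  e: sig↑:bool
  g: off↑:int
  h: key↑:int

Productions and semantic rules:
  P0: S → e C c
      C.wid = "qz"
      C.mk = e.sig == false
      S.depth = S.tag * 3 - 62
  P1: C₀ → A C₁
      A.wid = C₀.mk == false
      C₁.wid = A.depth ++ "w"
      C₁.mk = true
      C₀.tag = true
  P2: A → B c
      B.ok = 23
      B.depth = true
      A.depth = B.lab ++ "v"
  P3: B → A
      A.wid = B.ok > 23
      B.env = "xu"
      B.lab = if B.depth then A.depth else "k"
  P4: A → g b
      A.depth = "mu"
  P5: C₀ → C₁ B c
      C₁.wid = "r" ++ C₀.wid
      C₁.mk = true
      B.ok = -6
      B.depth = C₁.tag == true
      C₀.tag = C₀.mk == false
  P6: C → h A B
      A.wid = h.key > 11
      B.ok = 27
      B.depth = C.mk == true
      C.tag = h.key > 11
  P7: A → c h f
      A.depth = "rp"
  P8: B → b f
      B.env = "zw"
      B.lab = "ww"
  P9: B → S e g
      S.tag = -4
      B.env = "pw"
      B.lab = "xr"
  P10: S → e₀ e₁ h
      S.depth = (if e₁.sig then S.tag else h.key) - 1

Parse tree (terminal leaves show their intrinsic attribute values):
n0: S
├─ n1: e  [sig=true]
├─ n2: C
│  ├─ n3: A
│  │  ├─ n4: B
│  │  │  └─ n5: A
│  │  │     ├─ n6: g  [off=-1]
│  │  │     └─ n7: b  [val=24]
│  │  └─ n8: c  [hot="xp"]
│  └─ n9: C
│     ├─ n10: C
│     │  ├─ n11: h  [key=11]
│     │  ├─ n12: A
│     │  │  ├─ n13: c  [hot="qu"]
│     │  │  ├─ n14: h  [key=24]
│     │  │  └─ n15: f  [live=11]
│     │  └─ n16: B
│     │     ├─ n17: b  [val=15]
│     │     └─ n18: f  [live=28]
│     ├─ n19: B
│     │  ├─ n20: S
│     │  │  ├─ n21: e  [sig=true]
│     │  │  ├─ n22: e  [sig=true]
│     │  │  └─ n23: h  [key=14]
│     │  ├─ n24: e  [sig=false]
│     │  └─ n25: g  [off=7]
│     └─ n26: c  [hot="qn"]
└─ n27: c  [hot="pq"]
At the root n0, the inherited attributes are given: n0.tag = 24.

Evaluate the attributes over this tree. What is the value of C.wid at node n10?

"rmuvw"

1. n0.tag = 24  [given at root]
2. n1.sig = true  [terminal]
3. n2.wid = "qz"  ["qz"]
4. n2.mk = false  [e.sig == false]
5. n3.wid = true  [C₀.mk == false]
6. n4.ok = 23  [23]
7. n4.depth = true  [true]
8. n5.wid = false  [B.ok > 23]
9. n6.off = -1  [terminal]
10. n7.val = 24  [terminal]
11. n5.depth = "mu"  ["mu"]
12. n4.env = "xu"  ["xu"]
13. n4.lab = "mu"  [if B.depth then A.depth else "k"]
14. n8.hot = "xp"  [terminal]
15. n3.depth = "muv"  [B.lab ++ "v"]
16. n9.wid = "muvw"  [A.depth ++ "w"]
17. n9.mk = true  [true]
18. n10.wid = "rmuvw"  ["r" ++ C₀.wid]
19. n10.mk = true  [true]
20. n11.key = 11  [terminal]
21. n12.wid = false  [h.key > 11]
22. n13.hot = "qu"  [terminal]
23. n14.key = 24  [terminal]
24. n15.live = 11  [terminal]
25. n12.depth = "rp"  ["rp"]
26. n16.ok = 27  [27]
27. n16.depth = true  [C.mk == true]
28. n17.val = 15  [terminal]
29. n18.live = 28  [terminal]
30. n16.env = "zw"  ["zw"]
31. n16.lab = "ww"  ["ww"]
32. n10.tag = false  [h.key > 11]
33. n19.ok = -6  [-6]
34. n19.depth = false  [C₁.tag == true]
35. n20.tag = -4  [-4]
36. n21.sig = true  [terminal]
37. n22.sig = true  [terminal]
38. n23.key = 14  [terminal]
39. n20.depth = -5  [(if e₁.sig then S.tag else h.key) - 1]
40. n24.sig = false  [terminal]
41. n25.off = 7  [terminal]
42. n19.env = "pw"  ["pw"]
43. n19.lab = "xr"  ["xr"]
44. n26.hot = "qn"  [terminal]
45. n9.tag = false  [C₀.mk == false]
46. n2.tag = true  [true]
47. n27.hot = "pq"  [terminal]
48. n0.depth = 10  [S.tag * 3 - 62]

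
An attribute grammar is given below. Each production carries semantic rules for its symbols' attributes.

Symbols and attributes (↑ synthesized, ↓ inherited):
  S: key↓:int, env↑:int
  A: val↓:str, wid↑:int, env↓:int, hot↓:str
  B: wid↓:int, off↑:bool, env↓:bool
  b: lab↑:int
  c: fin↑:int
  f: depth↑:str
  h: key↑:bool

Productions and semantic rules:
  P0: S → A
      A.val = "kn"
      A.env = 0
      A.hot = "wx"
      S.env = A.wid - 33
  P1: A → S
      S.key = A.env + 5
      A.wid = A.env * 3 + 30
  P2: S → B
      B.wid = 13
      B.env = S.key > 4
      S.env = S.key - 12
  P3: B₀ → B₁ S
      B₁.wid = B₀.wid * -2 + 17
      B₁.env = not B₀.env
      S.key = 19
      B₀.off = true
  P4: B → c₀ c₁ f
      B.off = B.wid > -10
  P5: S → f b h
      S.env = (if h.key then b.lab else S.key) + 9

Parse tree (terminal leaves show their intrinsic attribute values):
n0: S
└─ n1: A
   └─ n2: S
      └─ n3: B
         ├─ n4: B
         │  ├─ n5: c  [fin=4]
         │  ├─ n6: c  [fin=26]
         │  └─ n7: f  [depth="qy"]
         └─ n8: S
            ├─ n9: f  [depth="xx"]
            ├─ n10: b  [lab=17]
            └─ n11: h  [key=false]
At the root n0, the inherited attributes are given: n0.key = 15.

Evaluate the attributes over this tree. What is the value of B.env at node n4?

1. n0.key = 15  [given at root]
2. n1.val = "kn"  ["kn"]
3. n1.env = 0  [0]
4. n1.hot = "wx"  ["wx"]
5. n2.key = 5  [A.env + 5]
6. n3.wid = 13  [13]
7. n3.env = true  [S.key > 4]
8. n4.wid = -9  [B₀.wid * -2 + 17]
9. n4.env = false  [not B₀.env]
10. n5.fin = 4  [terminal]
11. n6.fin = 26  [terminal]
12. n7.depth = "qy"  [terminal]
13. n4.off = true  [B.wid > -10]
14. n8.key = 19  [19]
15. n9.depth = "xx"  [terminal]
16. n10.lab = 17  [terminal]
17. n11.key = false  [terminal]
18. n8.env = 28  [(if h.key then b.lab else S.key) + 9]
19. n3.off = true  [true]
20. n2.env = -7  [S.key - 12]
21. n1.wid = 30  [A.env * 3 + 30]
22. n0.env = -3  [A.wid - 33]

false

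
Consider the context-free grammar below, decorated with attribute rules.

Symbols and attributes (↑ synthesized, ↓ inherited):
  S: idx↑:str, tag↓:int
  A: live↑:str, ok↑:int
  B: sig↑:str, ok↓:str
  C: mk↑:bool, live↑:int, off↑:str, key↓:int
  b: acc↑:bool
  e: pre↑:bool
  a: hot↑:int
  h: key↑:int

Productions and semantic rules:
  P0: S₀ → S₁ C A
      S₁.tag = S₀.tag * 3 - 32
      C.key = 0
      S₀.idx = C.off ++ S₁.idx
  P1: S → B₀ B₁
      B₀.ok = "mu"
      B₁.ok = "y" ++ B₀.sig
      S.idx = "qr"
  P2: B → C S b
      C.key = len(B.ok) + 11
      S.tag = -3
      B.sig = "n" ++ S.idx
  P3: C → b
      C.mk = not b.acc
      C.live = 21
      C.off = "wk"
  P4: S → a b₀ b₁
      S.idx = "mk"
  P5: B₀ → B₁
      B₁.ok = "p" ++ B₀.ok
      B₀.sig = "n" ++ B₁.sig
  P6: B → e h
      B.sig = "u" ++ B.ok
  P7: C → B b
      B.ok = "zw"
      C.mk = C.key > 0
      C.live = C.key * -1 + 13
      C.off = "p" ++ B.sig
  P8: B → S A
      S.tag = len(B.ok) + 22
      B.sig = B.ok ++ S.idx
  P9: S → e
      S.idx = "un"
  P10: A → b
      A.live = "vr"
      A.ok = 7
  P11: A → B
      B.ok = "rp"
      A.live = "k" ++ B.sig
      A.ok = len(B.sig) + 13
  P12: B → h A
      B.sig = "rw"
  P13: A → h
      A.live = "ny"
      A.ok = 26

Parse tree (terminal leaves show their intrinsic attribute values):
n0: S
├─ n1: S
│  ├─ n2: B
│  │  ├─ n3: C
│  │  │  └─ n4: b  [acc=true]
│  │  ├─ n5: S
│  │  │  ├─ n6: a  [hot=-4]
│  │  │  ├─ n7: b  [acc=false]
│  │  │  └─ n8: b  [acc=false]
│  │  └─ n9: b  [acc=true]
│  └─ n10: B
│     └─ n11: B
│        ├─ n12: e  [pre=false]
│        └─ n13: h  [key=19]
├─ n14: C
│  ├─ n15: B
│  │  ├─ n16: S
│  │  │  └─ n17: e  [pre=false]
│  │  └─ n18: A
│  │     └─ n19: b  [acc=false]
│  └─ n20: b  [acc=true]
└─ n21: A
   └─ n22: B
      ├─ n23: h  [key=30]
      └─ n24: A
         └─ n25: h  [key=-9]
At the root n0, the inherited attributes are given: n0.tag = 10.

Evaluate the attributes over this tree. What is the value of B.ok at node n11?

"pynmk"

1. n0.tag = 10  [given at root]
2. n1.tag = -2  [S₀.tag * 3 - 32]
3. n2.ok = "mu"  ["mu"]
4. n3.key = 13  [len(B.ok) + 11]
5. n4.acc = true  [terminal]
6. n3.mk = false  [not b.acc]
7. n3.live = 21  [21]
8. n3.off = "wk"  ["wk"]
9. n5.tag = -3  [-3]
10. n6.hot = -4  [terminal]
11. n7.acc = false  [terminal]
12. n8.acc = false  [terminal]
13. n5.idx = "mk"  ["mk"]
14. n9.acc = true  [terminal]
15. n2.sig = "nmk"  ["n" ++ S.idx]
16. n10.ok = "ynmk"  ["y" ++ B₀.sig]
17. n11.ok = "pynmk"  ["p" ++ B₀.ok]
18. n12.pre = false  [terminal]
19. n13.key = 19  [terminal]
20. n11.sig = "upynmk"  ["u" ++ B.ok]
21. n10.sig = "nupynmk"  ["n" ++ B₁.sig]
22. n1.idx = "qr"  ["qr"]
23. n14.key = 0  [0]
24. n15.ok = "zw"  ["zw"]
25. n16.tag = 24  [len(B.ok) + 22]
26. n17.pre = false  [terminal]
27. n16.idx = "un"  ["un"]
28. n19.acc = false  [terminal]
29. n18.live = "vr"  ["vr"]
30. n18.ok = 7  [7]
31. n15.sig = "zwun"  [B.ok ++ S.idx]
32. n20.acc = true  [terminal]
33. n14.mk = false  [C.key > 0]
34. n14.live = 13  [C.key * -1 + 13]
35. n14.off = "pzwun"  ["p" ++ B.sig]
36. n22.ok = "rp"  ["rp"]
37. n23.key = 30  [terminal]
38. n25.key = -9  [terminal]
39. n24.live = "ny"  ["ny"]
40. n24.ok = 26  [26]
41. n22.sig = "rw"  ["rw"]
42. n21.live = "krw"  ["k" ++ B.sig]
43. n21.ok = 15  [len(B.sig) + 13]
44. n0.idx = "pzwunqr"  [C.off ++ S₁.idx]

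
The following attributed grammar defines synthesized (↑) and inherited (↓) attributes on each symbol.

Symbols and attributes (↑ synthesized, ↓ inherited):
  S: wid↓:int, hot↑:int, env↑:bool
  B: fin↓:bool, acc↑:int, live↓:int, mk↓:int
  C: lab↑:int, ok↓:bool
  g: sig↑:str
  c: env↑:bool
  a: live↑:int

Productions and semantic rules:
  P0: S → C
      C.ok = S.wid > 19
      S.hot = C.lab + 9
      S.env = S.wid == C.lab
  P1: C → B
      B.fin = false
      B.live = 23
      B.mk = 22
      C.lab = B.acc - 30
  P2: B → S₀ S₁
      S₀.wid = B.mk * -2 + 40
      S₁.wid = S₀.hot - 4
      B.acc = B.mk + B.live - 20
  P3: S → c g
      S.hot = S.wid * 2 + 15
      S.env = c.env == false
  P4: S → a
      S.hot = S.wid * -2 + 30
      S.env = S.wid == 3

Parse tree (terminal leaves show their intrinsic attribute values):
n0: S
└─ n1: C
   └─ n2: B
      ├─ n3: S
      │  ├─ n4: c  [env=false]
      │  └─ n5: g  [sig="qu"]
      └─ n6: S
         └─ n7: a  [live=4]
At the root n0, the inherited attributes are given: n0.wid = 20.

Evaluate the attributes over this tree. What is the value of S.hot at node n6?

24

1. n0.wid = 20  [given at root]
2. n1.ok = true  [S.wid > 19]
3. n2.fin = false  [false]
4. n2.live = 23  [23]
5. n2.mk = 22  [22]
6. n3.wid = -4  [B.mk * -2 + 40]
7. n4.env = false  [terminal]
8. n5.sig = "qu"  [terminal]
9. n3.hot = 7  [S.wid * 2 + 15]
10. n3.env = true  [c.env == false]
11. n6.wid = 3  [S₀.hot - 4]
12. n7.live = 4  [terminal]
13. n6.hot = 24  [S.wid * -2 + 30]
14. n6.env = true  [S.wid == 3]
15. n2.acc = 25  [B.mk + B.live - 20]
16. n1.lab = -5  [B.acc - 30]
17. n0.hot = 4  [C.lab + 9]
18. n0.env = false  [S.wid == C.lab]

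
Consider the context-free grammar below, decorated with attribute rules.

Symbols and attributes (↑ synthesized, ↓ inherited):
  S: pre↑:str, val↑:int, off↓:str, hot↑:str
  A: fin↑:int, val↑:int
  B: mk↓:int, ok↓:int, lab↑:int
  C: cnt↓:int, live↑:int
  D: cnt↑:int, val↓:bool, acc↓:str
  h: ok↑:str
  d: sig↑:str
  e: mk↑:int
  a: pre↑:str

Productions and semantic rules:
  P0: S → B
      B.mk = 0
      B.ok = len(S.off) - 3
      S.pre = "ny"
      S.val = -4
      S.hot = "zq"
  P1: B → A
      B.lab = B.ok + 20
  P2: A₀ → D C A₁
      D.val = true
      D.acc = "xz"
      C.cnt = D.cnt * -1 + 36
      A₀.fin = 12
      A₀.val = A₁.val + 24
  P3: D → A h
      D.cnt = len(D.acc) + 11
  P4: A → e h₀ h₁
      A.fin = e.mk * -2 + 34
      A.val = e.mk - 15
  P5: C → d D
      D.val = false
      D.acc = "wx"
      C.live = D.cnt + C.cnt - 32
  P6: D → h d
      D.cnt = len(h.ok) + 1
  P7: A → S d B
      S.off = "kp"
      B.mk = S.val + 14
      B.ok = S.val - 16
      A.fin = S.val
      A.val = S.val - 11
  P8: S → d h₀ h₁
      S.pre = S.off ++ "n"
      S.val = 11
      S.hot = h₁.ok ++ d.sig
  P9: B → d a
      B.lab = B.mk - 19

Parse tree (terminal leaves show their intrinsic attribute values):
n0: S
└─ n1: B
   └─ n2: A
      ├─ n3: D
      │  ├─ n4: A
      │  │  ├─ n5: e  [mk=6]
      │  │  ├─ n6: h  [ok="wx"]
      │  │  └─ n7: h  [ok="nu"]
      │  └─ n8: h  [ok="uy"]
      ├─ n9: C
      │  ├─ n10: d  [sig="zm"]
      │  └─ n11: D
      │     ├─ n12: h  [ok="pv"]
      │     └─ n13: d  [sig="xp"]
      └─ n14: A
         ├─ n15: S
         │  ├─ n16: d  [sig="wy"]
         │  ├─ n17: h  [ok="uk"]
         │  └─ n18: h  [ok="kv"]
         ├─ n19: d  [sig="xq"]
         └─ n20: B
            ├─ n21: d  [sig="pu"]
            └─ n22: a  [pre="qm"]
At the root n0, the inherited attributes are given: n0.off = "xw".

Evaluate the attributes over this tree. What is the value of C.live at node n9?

-6

1. n0.off = "xw"  [given at root]
2. n1.mk = 0  [0]
3. n1.ok = -1  [len(S.off) - 3]
4. n3.val = true  [true]
5. n3.acc = "xz"  ["xz"]
6. n5.mk = 6  [terminal]
7. n6.ok = "wx"  [terminal]
8. n7.ok = "nu"  [terminal]
9. n4.fin = 22  [e.mk * -2 + 34]
10. n4.val = -9  [e.mk - 15]
11. n8.ok = "uy"  [terminal]
12. n3.cnt = 13  [len(D.acc) + 11]
13. n9.cnt = 23  [D.cnt * -1 + 36]
14. n10.sig = "zm"  [terminal]
15. n11.val = false  [false]
16. n11.acc = "wx"  ["wx"]
17. n12.ok = "pv"  [terminal]
18. n13.sig = "xp"  [terminal]
19. n11.cnt = 3  [len(h.ok) + 1]
20. n9.live = -6  [D.cnt + C.cnt - 32]
21. n15.off = "kp"  ["kp"]
22. n16.sig = "wy"  [terminal]
23. n17.ok = "uk"  [terminal]
24. n18.ok = "kv"  [terminal]
25. n15.pre = "kpn"  [S.off ++ "n"]
26. n15.val = 11  [11]
27. n15.hot = "kvwy"  [h₁.ok ++ d.sig]
28. n19.sig = "xq"  [terminal]
29. n20.mk = 25  [S.val + 14]
30. n20.ok = -5  [S.val - 16]
31. n21.sig = "pu"  [terminal]
32. n22.pre = "qm"  [terminal]
33. n20.lab = 6  [B.mk - 19]
34. n14.fin = 11  [S.val]
35. n14.val = 0  [S.val - 11]
36. n2.fin = 12  [12]
37. n2.val = 24  [A₁.val + 24]
38. n1.lab = 19  [B.ok + 20]
39. n0.pre = "ny"  ["ny"]
40. n0.val = -4  [-4]
41. n0.hot = "zq"  ["zq"]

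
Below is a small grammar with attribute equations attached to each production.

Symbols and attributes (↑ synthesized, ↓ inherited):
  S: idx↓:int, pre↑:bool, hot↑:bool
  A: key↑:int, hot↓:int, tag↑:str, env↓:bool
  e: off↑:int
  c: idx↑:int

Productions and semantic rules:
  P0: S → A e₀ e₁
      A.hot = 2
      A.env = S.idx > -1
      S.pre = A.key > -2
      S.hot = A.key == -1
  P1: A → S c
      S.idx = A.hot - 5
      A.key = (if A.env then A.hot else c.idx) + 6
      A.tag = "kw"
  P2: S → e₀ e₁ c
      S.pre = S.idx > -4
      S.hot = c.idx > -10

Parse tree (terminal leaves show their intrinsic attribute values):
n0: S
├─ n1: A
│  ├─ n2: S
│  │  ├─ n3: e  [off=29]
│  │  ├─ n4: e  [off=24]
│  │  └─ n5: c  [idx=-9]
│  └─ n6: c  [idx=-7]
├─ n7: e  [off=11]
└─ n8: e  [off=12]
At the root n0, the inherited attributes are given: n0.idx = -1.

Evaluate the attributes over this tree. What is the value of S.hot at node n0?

true

1. n0.idx = -1  [given at root]
2. n1.hot = 2  [2]
3. n1.env = false  [S.idx > -1]
4. n2.idx = -3  [A.hot - 5]
5. n3.off = 29  [terminal]
6. n4.off = 24  [terminal]
7. n5.idx = -9  [terminal]
8. n2.pre = true  [S.idx > -4]
9. n2.hot = true  [c.idx > -10]
10. n6.idx = -7  [terminal]
11. n1.key = -1  [(if A.env then A.hot else c.idx) + 6]
12. n1.tag = "kw"  ["kw"]
13. n7.off = 11  [terminal]
14. n8.off = 12  [terminal]
15. n0.pre = true  [A.key > -2]
16. n0.hot = true  [A.key == -1]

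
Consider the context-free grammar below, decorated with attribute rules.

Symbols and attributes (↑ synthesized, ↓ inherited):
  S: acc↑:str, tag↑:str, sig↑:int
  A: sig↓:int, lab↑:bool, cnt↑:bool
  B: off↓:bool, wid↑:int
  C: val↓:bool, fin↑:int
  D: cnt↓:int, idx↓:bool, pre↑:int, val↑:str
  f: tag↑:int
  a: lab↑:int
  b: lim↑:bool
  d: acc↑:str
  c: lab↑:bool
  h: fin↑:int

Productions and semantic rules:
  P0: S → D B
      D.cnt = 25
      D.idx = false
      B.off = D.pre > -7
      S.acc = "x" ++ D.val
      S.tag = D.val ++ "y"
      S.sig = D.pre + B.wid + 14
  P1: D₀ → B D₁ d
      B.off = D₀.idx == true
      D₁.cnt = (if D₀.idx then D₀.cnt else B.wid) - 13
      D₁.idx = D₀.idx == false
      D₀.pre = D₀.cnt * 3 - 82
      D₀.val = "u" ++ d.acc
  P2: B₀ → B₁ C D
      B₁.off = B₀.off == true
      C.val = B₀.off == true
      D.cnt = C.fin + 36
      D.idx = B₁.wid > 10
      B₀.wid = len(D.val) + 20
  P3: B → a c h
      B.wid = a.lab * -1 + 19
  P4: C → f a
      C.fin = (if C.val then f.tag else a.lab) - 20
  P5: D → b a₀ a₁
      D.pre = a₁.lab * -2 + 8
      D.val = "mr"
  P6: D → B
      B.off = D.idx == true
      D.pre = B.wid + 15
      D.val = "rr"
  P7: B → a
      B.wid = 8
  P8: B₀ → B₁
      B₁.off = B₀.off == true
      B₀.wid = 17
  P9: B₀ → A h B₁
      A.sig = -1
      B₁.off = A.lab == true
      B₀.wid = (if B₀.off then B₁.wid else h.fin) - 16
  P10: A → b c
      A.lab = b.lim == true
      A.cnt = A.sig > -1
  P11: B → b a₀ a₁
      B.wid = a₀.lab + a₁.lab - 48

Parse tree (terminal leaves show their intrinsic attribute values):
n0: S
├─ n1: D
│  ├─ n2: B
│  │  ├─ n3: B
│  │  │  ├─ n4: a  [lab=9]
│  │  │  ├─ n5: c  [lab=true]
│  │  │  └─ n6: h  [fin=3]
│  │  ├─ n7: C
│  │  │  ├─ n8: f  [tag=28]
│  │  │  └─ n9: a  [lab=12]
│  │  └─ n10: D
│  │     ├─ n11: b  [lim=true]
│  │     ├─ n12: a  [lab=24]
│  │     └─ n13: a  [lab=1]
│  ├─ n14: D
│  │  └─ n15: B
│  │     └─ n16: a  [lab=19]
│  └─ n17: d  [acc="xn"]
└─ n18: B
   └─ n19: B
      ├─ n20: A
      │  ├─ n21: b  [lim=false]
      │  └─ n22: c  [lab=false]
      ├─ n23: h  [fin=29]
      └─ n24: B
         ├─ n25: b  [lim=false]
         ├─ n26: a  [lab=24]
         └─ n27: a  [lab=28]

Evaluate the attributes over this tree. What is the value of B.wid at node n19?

13

1. n1.cnt = 25  [25]
2. n1.idx = false  [false]
3. n2.off = false  [D₀.idx == true]
4. n3.off = false  [B₀.off == true]
5. n4.lab = 9  [terminal]
6. n5.lab = true  [terminal]
7. n6.fin = 3  [terminal]
8. n3.wid = 10  [a.lab * -1 + 19]
9. n7.val = false  [B₀.off == true]
10. n8.tag = 28  [terminal]
11. n9.lab = 12  [terminal]
12. n7.fin = -8  [(if C.val then f.tag else a.lab) - 20]
13. n10.cnt = 28  [C.fin + 36]
14. n10.idx = false  [B₁.wid > 10]
15. n11.lim = true  [terminal]
16. n12.lab = 24  [terminal]
17. n13.lab = 1  [terminal]
18. n10.pre = 6  [a₁.lab * -2 + 8]
19. n10.val = "mr"  ["mr"]
20. n2.wid = 22  [len(D.val) + 20]
21. n14.cnt = 9  [(if D₀.idx then D₀.cnt else B.wid) - 13]
22. n14.idx = true  [D₀.idx == false]
23. n15.off = true  [D.idx == true]
24. n16.lab = 19  [terminal]
25. n15.wid = 8  [8]
26. n14.pre = 23  [B.wid + 15]
27. n14.val = "rr"  ["rr"]
28. n17.acc = "xn"  [terminal]
29. n1.pre = -7  [D₀.cnt * 3 - 82]
30. n1.val = "uxn"  ["u" ++ d.acc]
31. n18.off = false  [D.pre > -7]
32. n19.off = false  [B₀.off == true]
33. n20.sig = -1  [-1]
34. n21.lim = false  [terminal]
35. n22.lab = false  [terminal]
36. n20.lab = false  [b.lim == true]
37. n20.cnt = false  [A.sig > -1]
38. n23.fin = 29  [terminal]
39. n24.off = false  [A.lab == true]
40. n25.lim = false  [terminal]
41. n26.lab = 24  [terminal]
42. n27.lab = 28  [terminal]
43. n24.wid = 4  [a₀.lab + a₁.lab - 48]
44. n19.wid = 13  [(if B₀.off then B₁.wid else h.fin) - 16]
45. n18.wid = 17  [17]
46. n0.acc = "xuxn"  ["x" ++ D.val]
47. n0.tag = "uxny"  [D.val ++ "y"]
48. n0.sig = 24  [D.pre + B.wid + 14]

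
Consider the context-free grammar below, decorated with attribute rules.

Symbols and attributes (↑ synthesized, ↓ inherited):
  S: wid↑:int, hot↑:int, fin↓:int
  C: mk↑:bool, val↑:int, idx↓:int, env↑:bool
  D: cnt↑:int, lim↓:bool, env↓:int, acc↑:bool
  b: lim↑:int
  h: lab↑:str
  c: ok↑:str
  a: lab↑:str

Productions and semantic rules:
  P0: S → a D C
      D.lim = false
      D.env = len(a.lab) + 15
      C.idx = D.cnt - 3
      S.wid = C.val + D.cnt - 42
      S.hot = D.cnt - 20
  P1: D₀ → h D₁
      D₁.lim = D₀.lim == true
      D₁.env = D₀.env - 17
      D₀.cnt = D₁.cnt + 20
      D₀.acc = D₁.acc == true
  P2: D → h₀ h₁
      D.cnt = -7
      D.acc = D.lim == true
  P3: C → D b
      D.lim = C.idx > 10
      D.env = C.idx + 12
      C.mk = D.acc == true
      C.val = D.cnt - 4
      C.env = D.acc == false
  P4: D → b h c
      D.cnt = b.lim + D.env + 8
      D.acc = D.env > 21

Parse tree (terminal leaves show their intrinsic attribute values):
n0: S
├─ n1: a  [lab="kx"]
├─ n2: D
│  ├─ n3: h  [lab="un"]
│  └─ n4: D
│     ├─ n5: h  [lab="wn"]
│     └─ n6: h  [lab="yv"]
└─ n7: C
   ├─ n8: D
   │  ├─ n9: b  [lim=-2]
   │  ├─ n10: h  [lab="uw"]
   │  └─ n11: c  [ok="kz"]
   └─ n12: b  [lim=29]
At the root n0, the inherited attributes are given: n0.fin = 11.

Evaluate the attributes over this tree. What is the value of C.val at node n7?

24

1. n0.fin = 11  [given at root]
2. n1.lab = "kx"  [terminal]
3. n2.lim = false  [false]
4. n2.env = 17  [len(a.lab) + 15]
5. n3.lab = "un"  [terminal]
6. n4.lim = false  [D₀.lim == true]
7. n4.env = 0  [D₀.env - 17]
8. n5.lab = "wn"  [terminal]
9. n6.lab = "yv"  [terminal]
10. n4.cnt = -7  [-7]
11. n4.acc = false  [D.lim == true]
12. n2.cnt = 13  [D₁.cnt + 20]
13. n2.acc = false  [D₁.acc == true]
14. n7.idx = 10  [D.cnt - 3]
15. n8.lim = false  [C.idx > 10]
16. n8.env = 22  [C.idx + 12]
17. n9.lim = -2  [terminal]
18. n10.lab = "uw"  [terminal]
19. n11.ok = "kz"  [terminal]
20. n8.cnt = 28  [b.lim + D.env + 8]
21. n8.acc = true  [D.env > 21]
22. n12.lim = 29  [terminal]
23. n7.mk = true  [D.acc == true]
24. n7.val = 24  [D.cnt - 4]
25. n7.env = false  [D.acc == false]
26. n0.wid = -5  [C.val + D.cnt - 42]
27. n0.hot = -7  [D.cnt - 20]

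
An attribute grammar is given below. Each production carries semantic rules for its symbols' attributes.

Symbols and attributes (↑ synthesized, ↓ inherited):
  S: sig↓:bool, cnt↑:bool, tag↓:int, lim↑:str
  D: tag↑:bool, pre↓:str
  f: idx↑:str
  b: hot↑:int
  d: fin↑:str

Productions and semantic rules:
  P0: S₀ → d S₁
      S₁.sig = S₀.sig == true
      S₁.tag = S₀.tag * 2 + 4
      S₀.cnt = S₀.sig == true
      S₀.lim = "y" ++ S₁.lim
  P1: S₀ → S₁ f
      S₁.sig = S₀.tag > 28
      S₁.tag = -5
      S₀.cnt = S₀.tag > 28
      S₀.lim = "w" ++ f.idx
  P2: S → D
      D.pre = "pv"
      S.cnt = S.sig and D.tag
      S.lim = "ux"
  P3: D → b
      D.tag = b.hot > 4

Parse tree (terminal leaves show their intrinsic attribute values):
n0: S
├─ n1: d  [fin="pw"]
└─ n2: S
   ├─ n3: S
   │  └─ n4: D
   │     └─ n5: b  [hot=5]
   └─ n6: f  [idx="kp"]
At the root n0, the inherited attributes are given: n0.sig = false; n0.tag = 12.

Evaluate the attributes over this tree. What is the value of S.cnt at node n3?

1. n0.sig = false  [given at root]
2. n0.tag = 12  [given at root]
3. n1.fin = "pw"  [terminal]
4. n2.sig = false  [S₀.sig == true]
5. n2.tag = 28  [S₀.tag * 2 + 4]
6. n3.sig = false  [S₀.tag > 28]
7. n3.tag = -5  [-5]
8. n4.pre = "pv"  ["pv"]
9. n5.hot = 5  [terminal]
10. n4.tag = true  [b.hot > 4]
11. n3.cnt = false  [S.sig and D.tag]
12. n3.lim = "ux"  ["ux"]
13. n6.idx = "kp"  [terminal]
14. n2.cnt = false  [S₀.tag > 28]
15. n2.lim = "wkp"  ["w" ++ f.idx]
16. n0.cnt = false  [S₀.sig == true]
17. n0.lim = "ywkp"  ["y" ++ S₁.lim]

false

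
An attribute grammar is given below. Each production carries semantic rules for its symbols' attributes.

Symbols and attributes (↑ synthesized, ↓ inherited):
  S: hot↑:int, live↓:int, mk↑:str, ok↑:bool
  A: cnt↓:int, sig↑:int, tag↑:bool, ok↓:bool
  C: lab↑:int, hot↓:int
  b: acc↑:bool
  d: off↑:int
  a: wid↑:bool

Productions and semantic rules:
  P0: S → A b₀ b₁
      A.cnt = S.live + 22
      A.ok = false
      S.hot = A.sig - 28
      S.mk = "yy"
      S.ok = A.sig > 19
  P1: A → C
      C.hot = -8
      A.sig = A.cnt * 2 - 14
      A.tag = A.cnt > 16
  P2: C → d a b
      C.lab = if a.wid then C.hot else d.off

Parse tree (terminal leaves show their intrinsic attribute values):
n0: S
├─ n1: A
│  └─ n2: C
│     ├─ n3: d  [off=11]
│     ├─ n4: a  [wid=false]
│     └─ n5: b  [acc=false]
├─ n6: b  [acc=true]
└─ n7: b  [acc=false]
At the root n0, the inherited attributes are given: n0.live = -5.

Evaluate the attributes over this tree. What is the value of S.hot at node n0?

1. n0.live = -5  [given at root]
2. n1.cnt = 17  [S.live + 22]
3. n1.ok = false  [false]
4. n2.hot = -8  [-8]
5. n3.off = 11  [terminal]
6. n4.wid = false  [terminal]
7. n5.acc = false  [terminal]
8. n2.lab = 11  [if a.wid then C.hot else d.off]
9. n1.sig = 20  [A.cnt * 2 - 14]
10. n1.tag = true  [A.cnt > 16]
11. n6.acc = true  [terminal]
12. n7.acc = false  [terminal]
13. n0.hot = -8  [A.sig - 28]
14. n0.mk = "yy"  ["yy"]
15. n0.ok = true  [A.sig > 19]

-8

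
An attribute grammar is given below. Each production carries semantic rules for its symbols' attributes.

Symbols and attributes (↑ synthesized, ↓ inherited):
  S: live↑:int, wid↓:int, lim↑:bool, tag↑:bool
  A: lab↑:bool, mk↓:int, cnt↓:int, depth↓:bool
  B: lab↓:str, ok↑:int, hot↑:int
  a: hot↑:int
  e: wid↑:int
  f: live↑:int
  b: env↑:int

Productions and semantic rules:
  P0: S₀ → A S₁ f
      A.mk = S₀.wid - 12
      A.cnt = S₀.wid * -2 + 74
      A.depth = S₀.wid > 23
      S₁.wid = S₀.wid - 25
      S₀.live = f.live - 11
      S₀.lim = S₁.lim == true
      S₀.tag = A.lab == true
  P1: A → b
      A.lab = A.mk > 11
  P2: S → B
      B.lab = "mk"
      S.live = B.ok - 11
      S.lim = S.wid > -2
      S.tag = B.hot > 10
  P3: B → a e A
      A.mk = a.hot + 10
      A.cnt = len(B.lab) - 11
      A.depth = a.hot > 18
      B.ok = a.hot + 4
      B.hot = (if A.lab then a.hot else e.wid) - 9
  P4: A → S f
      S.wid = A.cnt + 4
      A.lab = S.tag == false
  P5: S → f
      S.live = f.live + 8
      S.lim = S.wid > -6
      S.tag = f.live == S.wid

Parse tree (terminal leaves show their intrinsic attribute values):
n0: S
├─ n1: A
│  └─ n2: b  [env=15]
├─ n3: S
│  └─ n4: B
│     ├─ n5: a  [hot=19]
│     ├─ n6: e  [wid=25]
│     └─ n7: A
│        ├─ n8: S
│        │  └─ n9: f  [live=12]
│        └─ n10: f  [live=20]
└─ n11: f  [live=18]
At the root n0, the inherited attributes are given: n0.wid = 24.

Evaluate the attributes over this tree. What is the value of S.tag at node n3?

false

1. n0.wid = 24  [given at root]
2. n1.mk = 12  [S₀.wid - 12]
3. n1.cnt = 26  [S₀.wid * -2 + 74]
4. n1.depth = true  [S₀.wid > 23]
5. n2.env = 15  [terminal]
6. n1.lab = true  [A.mk > 11]
7. n3.wid = -1  [S₀.wid - 25]
8. n4.lab = "mk"  ["mk"]
9. n5.hot = 19  [terminal]
10. n6.wid = 25  [terminal]
11. n7.mk = 29  [a.hot + 10]
12. n7.cnt = -9  [len(B.lab) - 11]
13. n7.depth = true  [a.hot > 18]
14. n8.wid = -5  [A.cnt + 4]
15. n9.live = 12  [terminal]
16. n8.live = 20  [f.live + 8]
17. n8.lim = true  [S.wid > -6]
18. n8.tag = false  [f.live == S.wid]
19. n10.live = 20  [terminal]
20. n7.lab = true  [S.tag == false]
21. n4.ok = 23  [a.hot + 4]
22. n4.hot = 10  [(if A.lab then a.hot else e.wid) - 9]
23. n3.live = 12  [B.ok - 11]
24. n3.lim = true  [S.wid > -2]
25. n3.tag = false  [B.hot > 10]
26. n11.live = 18  [terminal]
27. n0.live = 7  [f.live - 11]
28. n0.lim = true  [S₁.lim == true]
29. n0.tag = true  [A.lab == true]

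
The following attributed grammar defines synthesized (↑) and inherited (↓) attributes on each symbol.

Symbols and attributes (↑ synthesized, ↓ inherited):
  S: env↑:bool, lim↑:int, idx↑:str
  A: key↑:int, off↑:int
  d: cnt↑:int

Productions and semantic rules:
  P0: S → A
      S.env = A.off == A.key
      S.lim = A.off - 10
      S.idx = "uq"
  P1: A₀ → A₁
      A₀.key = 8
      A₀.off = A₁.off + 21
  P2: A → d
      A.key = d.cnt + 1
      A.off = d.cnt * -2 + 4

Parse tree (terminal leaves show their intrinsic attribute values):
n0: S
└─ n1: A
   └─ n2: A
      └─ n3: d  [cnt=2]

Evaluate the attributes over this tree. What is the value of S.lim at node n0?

1. n3.cnt = 2  [terminal]
2. n2.key = 3  [d.cnt + 1]
3. n2.off = 0  [d.cnt * -2 + 4]
4. n1.key = 8  [8]
5. n1.off = 21  [A₁.off + 21]
6. n0.env = false  [A.off == A.key]
7. n0.lim = 11  [A.off - 10]
8. n0.idx = "uq"  ["uq"]

11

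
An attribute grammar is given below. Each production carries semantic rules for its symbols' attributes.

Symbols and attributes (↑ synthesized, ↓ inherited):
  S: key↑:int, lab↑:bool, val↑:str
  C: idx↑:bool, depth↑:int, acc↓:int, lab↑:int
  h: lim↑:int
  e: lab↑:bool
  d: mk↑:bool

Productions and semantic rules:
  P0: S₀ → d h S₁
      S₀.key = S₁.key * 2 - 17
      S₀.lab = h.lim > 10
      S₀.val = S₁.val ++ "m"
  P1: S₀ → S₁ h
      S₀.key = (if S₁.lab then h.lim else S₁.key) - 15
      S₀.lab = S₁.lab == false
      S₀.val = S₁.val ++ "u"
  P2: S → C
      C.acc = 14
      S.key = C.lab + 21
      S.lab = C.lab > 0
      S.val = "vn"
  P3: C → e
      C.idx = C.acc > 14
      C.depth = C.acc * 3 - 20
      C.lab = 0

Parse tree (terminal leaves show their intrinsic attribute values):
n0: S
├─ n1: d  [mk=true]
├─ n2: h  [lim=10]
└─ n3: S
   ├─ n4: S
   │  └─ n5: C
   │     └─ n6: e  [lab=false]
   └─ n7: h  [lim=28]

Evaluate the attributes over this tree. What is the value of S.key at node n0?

-5

1. n1.mk = true  [terminal]
2. n2.lim = 10  [terminal]
3. n5.acc = 14  [14]
4. n6.lab = false  [terminal]
5. n5.idx = false  [C.acc > 14]
6. n5.depth = 22  [C.acc * 3 - 20]
7. n5.lab = 0  [0]
8. n4.key = 21  [C.lab + 21]
9. n4.lab = false  [C.lab > 0]
10. n4.val = "vn"  ["vn"]
11. n7.lim = 28  [terminal]
12. n3.key = 6  [(if S₁.lab then h.lim else S₁.key) - 15]
13. n3.lab = true  [S₁.lab == false]
14. n3.val = "vnu"  [S₁.val ++ "u"]
15. n0.key = -5  [S₁.key * 2 - 17]
16. n0.lab = false  [h.lim > 10]
17. n0.val = "vnum"  [S₁.val ++ "m"]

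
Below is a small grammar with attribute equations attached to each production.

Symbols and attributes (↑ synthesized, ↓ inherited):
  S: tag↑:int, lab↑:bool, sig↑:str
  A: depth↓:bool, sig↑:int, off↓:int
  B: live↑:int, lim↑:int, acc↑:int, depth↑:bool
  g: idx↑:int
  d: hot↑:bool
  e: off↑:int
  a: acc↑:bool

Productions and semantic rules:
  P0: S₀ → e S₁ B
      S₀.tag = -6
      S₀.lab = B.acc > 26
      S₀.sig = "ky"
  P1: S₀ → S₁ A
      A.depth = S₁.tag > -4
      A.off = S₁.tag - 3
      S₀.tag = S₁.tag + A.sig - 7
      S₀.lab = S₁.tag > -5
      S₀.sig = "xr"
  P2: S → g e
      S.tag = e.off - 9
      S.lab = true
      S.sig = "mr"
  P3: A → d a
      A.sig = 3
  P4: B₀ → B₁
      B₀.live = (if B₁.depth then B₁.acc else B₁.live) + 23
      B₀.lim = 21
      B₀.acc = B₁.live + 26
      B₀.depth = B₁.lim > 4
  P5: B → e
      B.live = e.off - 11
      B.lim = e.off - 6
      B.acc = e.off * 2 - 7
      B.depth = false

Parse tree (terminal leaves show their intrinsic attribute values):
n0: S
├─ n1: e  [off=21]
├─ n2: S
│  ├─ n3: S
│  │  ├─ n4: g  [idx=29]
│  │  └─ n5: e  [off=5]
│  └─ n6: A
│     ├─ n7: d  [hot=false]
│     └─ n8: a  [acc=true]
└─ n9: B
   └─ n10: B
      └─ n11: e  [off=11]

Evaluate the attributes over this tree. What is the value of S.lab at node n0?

1. n1.off = 21  [terminal]
2. n4.idx = 29  [terminal]
3. n5.off = 5  [terminal]
4. n3.tag = -4  [e.off - 9]
5. n3.lab = true  [true]
6. n3.sig = "mr"  ["mr"]
7. n6.depth = false  [S₁.tag > -4]
8. n6.off = -7  [S₁.tag - 3]
9. n7.hot = false  [terminal]
10. n8.acc = true  [terminal]
11. n6.sig = 3  [3]
12. n2.tag = -8  [S₁.tag + A.sig - 7]
13. n2.lab = true  [S₁.tag > -5]
14. n2.sig = "xr"  ["xr"]
15. n11.off = 11  [terminal]
16. n10.live = 0  [e.off - 11]
17. n10.lim = 5  [e.off - 6]
18. n10.acc = 15  [e.off * 2 - 7]
19. n10.depth = false  [false]
20. n9.live = 23  [(if B₁.depth then B₁.acc else B₁.live) + 23]
21. n9.lim = 21  [21]
22. n9.acc = 26  [B₁.live + 26]
23. n9.depth = true  [B₁.lim > 4]
24. n0.tag = -6  [-6]
25. n0.lab = false  [B.acc > 26]
26. n0.sig = "ky"  ["ky"]

false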